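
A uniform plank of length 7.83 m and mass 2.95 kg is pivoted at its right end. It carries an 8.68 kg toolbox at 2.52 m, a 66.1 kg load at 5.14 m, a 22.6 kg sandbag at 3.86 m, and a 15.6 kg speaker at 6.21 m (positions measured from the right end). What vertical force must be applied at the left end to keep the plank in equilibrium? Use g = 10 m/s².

Choose the right end as the axis so the unknown pivot reaction has zero arm there.
Beam weight: 2.95 × 10 = 29.5 N down at 3.915 m → arm 3.915 m, τ = 29.5 × 3.915 = 115.5 N·m counterclockwise.
Toolbox: 8.68 × 10 = 86.8 N down at 2.52 m → arm 2.52 m, τ = 86.8 × 2.52 = 218.7 N·m counterclockwise.
Load: 66.1 × 10 = 661 N down at 5.14 m → arm 5.14 m, τ = 661 × 5.14 = 3398 N·m counterclockwise.
Sandbag: 22.6 × 10 = 226 N down at 3.86 m → arm 3.86 m, τ = 226 × 3.86 = 872.4 N·m counterclockwise.
Speaker: 15.6 × 10 = 156 N down at 6.21 m → arm 6.21 m, τ = 156 × 6.21 = 968.8 N·m counterclockwise.
Net moment of the loads = 5573 N·m counterclockwise.
The upward force F acts at the left end, arm 7.83 m, giving F × 7.83 clockwise.
For rotational equilibrium, F × 7.83 = 5573, so F = 5573 / 7.83 = 712 N.

F ≈ 712 N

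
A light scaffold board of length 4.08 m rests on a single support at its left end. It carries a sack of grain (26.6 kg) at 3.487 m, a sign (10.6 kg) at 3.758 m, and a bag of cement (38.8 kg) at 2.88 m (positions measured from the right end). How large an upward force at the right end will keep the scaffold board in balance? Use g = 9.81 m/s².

Sum moments about the left end (the unknown pivot reaction has zero arm there).
Sack of grain: 26.6 × 9.81 = 260.9 N down at 3.487 m → arm 0.593 m, τ = 260.9 × 0.593 = 154.7 N·m clockwise.
Sign: 10.6 × 9.81 = 104 N down at 3.758 m → arm 0.322 m, τ = 104 × 0.322 = 33.49 N·m clockwise.
Bag of cement: 38.8 × 9.81 = 380.6 N down at 2.88 m → arm 1.2 m, τ = 380.6 × 1.2 = 456.7 N·m clockwise.
Net moment of the loads = 644.9 N·m clockwise.
The upward force F acts at the right end, arm 4.08 m, giving F × 4.08 counterclockwise.
For rotational equilibrium, F × 4.08 = 644.9, so F = 644.9 / 4.08 = 158 N.

F ≈ 158 N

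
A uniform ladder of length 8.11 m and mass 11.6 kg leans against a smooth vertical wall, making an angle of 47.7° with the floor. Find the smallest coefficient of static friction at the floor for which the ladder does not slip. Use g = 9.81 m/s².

Taking torques about the foot of the ladder:
Ladder weight 11.6×9.81 = 113.8 N acts at 4.055 m along the ladder; its horizontal arm is 4.055·cos47.7° = 2.729 m → τ = 310.6 N·m clockwise.
Wall normal N acts horizontally at the top; its moment arm is the height L sinθ = 8.11·sin47.7° = 5.998 m, counterclockwise.
For rotational equilibrium, N × 5.998 = 310.6, so N = 51.78 N.
ΣFx = 0 ⇒ f = N_wall = 51.78 N. ΣFy = 0 ⇒ N_floor = 113.8 N.
μ_min = f / N_floor = 51.78 / 113.8 = 0.455.

μ_min ≈ 0.455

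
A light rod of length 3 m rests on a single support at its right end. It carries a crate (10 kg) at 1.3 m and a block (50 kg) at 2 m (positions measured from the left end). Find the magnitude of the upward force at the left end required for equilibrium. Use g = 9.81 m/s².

Sum moments about the right end (the unknown pivot reaction has zero arm there).
Crate: 10 × 9.81 = 98.1 N down at 1.3 m → arm 1.7 m, τ = 98.1 × 1.7 = 166.8 N·m counterclockwise.
Block: 50 × 9.81 = 490.5 N down at 2 m → arm 1 m, τ = 490.5 × 1 = 490.5 N·m counterclockwise.
Net moment of the loads = 657.3 N·m counterclockwise.
The upward force F acts at the left end, arm 3 m, giving F × 3 clockwise.
Setting net torque to zero: F × 3 = 657.3 → F = 657.3 / 3 = 219 N.

F ≈ 219 N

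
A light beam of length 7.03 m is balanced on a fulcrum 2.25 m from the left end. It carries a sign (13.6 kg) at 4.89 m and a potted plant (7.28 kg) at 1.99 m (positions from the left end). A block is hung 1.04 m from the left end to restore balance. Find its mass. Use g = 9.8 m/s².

Taking torques about the fulcrum (at 2.25 m from the left end):
Sign: 13.6 × 9.8 = 133.3 N down at 4.89 m → arm 2.64 m, τ = 133.3 × 2.64 = 351.9 N·m clockwise.
Potted plant: 7.28 × 9.8 = 71.34 N down at 1.99 m → arm 0.26 m, τ = 71.34 × 0.26 = 18.55 N·m counterclockwise.
Net moment of known loads = 333.3 N·m clockwise.
An unknown mass m at 1.04 m has arm 1.21 m; its moment is m·g·1.21 counterclockwise.
Setting net torque to zero: m × 9.8 × 1.21 = 333.3 → m = 333.3 / (9.8 × 1.21) = 28.1 kg.

m ≈ 28.1 kg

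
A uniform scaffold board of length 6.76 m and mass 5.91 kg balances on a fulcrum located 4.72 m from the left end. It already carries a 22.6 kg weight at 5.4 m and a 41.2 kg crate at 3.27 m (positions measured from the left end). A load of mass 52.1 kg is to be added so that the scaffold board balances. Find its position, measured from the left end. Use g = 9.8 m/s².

About the fulcrum (at 4.72 m from the left end):
Beam weight: 5.91 × 9.8 = 57.92 N down at 3.38 m → arm 1.34 m, τ = 57.92 × 1.34 = 77.61 N·m counterclockwise.
Weight: 22.6 × 9.8 = 221.5 N down at 5.4 m → arm 0.68 m, τ = 221.5 × 0.68 = 150.6 N·m clockwise.
Crate: 41.2 × 9.8 = 403.8 N down at 3.27 m → arm 1.45 m, τ = 403.8 × 1.45 = 585.5 N·m counterclockwise.
Net moment of existing loads = 512.5 N·m counterclockwise.
The load weighs 52.1 × 9.8 = 510.6 N and must supply an equal clockwise moment, so its lever arm about the fulcrum is 512.5 / 510.6 = 1 m.
That puts it at 4.72 + 1 = 5.72 m from the left end.

x ≈ 5.72 m from the left end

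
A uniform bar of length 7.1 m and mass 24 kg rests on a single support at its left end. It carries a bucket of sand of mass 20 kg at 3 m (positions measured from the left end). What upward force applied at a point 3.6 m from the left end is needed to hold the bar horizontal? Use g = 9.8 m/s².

F ≈ 395 N

Taking torques about the left end:
Beam weight: 24 × 9.8 = 235.2 N down at 3.55 m → arm 3.55 m, τ = 235.2 × 3.55 = 835 N·m clockwise.
Bucket of sand: 20 × 9.8 = 196 N down at 3 m → arm 3 m, τ = 196 × 3 = 588 N·m clockwise.
Net moment of the loads = 1423 N·m clockwise.
The upward force F acts at a point 3.6 m from the left end, arm 3.6 m, giving F × 3.6 counterclockwise.
Balancing moments: F × 3.6 = 1423, giving F = 1423 / 3.6 = 395 N.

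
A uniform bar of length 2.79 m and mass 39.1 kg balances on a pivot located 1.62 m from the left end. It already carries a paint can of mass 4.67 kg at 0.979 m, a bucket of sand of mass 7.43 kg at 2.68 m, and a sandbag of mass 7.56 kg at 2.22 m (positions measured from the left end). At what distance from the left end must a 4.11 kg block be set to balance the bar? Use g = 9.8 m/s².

x ≈ 1.47 m from the left end

Taking torques about the pivot (at 1.62 m from the left end):
Beam weight: 39.1 × 9.8 = 383.2 N down at 1.395 m → arm 0.225 m, τ = 383.2 × 0.225 = 86.22 N·m counterclockwise.
Paint can: 4.67 × 9.8 = 45.77 N down at 0.979 m → arm 0.641 m, τ = 45.77 × 0.641 = 29.34 N·m counterclockwise.
Bucket of sand: 7.43 × 9.8 = 72.81 N down at 2.68 m → arm 1.06 m, τ = 72.81 × 1.06 = 77.18 N·m clockwise.
Sandbag: 7.56 × 9.8 = 74.09 N down at 2.22 m → arm 0.6 m, τ = 74.09 × 0.6 = 44.45 N·m clockwise.
Net moment of existing loads = 6.07 N·m clockwise.
The block weighs 4.11 × 9.8 = 40.28 N and must supply an equal counterclockwise moment, so its lever arm about the pivot is 6.07 / 40.28 = 0.151 m.
That puts it at 1.62 − 0.151 = 1.47 m from the left end.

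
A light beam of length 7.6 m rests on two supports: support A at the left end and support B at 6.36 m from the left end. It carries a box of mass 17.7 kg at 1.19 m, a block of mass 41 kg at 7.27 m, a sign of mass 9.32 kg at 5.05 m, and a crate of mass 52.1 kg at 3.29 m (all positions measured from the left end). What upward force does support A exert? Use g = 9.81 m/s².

About support B:
Box: 17.7 × 9.81 = 173.6 N down at 1.19 m → arm 5.17 m, τ = 173.6 × 5.17 = 897.5 N·m counterclockwise.
Block: 41 × 9.81 = 402.2 N down at 7.27 m → arm 0.91 m, τ = 402.2 × 0.91 = 366 N·m clockwise.
Sign: 9.32 × 9.81 = 91.43 N down at 5.05 m → arm 1.31 m, τ = 91.43 × 1.31 = 119.8 N·m counterclockwise.
Crate: 52.1 × 9.81 = 511.1 N down at 3.29 m → arm 3.07 m, τ = 511.1 × 3.07 = 1569 N·m counterclockwise.
Net load moment about support B = 2220 N·m counterclockwise.
Reaction R at support A is upward at 0 m, arm 6.36 m → moment R × 6.36 clockwise.
Balancing moments: R × 6.36 = 2220, giving R = 349 N.

R_A ≈ 349 N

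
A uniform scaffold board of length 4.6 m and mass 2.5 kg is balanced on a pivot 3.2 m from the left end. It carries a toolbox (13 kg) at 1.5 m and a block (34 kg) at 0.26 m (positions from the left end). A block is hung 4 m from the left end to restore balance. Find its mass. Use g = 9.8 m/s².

Taking torques about the pivot (at 3.2 m from the left end):
Beam weight: 2.5 × 9.8 = 24.5 N down at 2.3 m → arm 0.9 m, τ = 24.5 × 0.9 = 22.05 N·m counterclockwise.
Toolbox: 13 × 9.8 = 127.4 N down at 1.5 m → arm 1.7 m, τ = 127.4 × 1.7 = 216.6 N·m counterclockwise.
Block: 34 × 9.8 = 333.2 N down at 0.26 m → arm 2.94 m, τ = 333.2 × 2.94 = 979.6 N·m counterclockwise.
Net moment of known loads = 1218 N·m counterclockwise.
An unknown mass m at 4 m has arm 0.8 m; its moment is m·g·0.8 clockwise.
Balancing moments: m × 9.8 × 0.8 = 1218, giving m = 1218 / (9.8 × 0.8) = 155 kg.

m ≈ 155 kg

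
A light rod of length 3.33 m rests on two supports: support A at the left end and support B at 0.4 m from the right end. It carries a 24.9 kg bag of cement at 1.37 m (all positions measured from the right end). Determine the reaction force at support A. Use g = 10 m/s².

R_A ≈ 82.4 N

Choose support B as the axis so its reaction then has zero moment arm.
Bag of cement: 24.9 × 10 = 249 N down at 1.37 m → arm 0.97 m, τ = 249 × 0.97 = 241.5 N·m counterclockwise.
Net load moment about support B = 241.5 N·m counterclockwise.
Reaction R at support A is upward at 3.33 m, arm 2.93 m → moment R × 2.93 clockwise.
Balancing moments: R × 2.93 = 241.5, giving R = 82.4 N.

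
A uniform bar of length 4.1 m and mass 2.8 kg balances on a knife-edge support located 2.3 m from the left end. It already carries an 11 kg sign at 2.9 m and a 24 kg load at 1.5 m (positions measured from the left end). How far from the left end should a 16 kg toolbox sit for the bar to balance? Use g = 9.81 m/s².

Taking torques about the knife-edge support (at 2.3 m from the left end):
Beam weight: 2.8 × 9.81 = 27.47 N down at 2.05 m → arm 0.25 m, τ = 27.47 × 0.25 = 6.867 N·m counterclockwise.
Sign: 11 × 9.81 = 107.9 N down at 2.9 m → arm 0.6 m, τ = 107.9 × 0.6 = 64.74 N·m clockwise.
Load: 24 × 9.81 = 235.4 N down at 1.5 m → arm 0.8 m, τ = 235.4 × 0.8 = 188.3 N·m counterclockwise.
Net moment of existing loads = 130.4 N·m counterclockwise.
The toolbox weighs 16 × 9.81 = 157 N and must supply an equal clockwise moment, so its lever arm about the knife-edge support is 130.4 / 157 = 0.831 m.
That puts it at 2.3 + 0.831 = 3.13 m from the left end.

x ≈ 3.13 m from the left end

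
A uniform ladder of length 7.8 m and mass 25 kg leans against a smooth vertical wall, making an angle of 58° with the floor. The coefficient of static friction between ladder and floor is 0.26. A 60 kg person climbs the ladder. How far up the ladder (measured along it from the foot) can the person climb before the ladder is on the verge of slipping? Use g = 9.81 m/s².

About the foot of the ladder:
Ladder weight 25×9.81 = 245.2 N acts at 3.9 m along the ladder; its horizontal arm is 3.9·cos58° = 2.067 m → τ = 506.8 N·m clockwise.
Person weight 60×9.81 = 588.6 N at distance d → arm d·cos58° → τ = 588.6·d·0.5299 clockwise.
Wall normal N at the top has arm L sinθ = 6.615 m counterclockwise, so Στ = 0 gives N·6.615 = 506.8 + 311.9·d.
ΣFy = 0 ⇒ N_floor = 833.8 N, so the maximum friction is μ_s·N_floor = 0.26×833.8 = 216.8 N. ΣFx = 0 ⇒ N_wall = f, so at the slipping point N = 216.8 N.
Substituting: 216.8×6.615 = 506.8 + 311.9·d ⇒ d = (1434 − 506.8) / 311.9 = 2.97 m.

d ≈ 2.97 m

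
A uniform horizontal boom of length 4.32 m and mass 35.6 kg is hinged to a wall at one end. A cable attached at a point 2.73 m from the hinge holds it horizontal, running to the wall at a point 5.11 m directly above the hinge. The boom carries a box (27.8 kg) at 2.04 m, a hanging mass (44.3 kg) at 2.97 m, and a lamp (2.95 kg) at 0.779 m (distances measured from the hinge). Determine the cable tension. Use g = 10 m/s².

About the hinge:
Beam weight: 35.6 × 10 = 356 N down at 2.16 m → arm 2.16 m, τ = 356 × 2.16 = 769 N·m clockwise.
Box: 27.8 × 10 = 278 N down at 2.04 m → arm 2.04 m, τ = 278 × 2.04 = 567.1 N·m clockwise.
Hanging mass: 44.3 × 10 = 443 N down at 2.97 m → arm 2.97 m, τ = 443 × 2.97 = 1316 N·m clockwise.
Lamp: 2.95 × 10 = 29.5 N down at 0.779 m → arm 0.779 m, τ = 29.5 × 0.779 = 22.98 N·m clockwise.
Total clockwise load moment = 2675 N·m.
The cable tension T acts at 2.73 m; only its component perpendicular to the boom, T sinθ, produces torque. sinθ = h/√(h²+d²) = 5.11/√(5.11²+2.73²) = 0.882.
Στ = 0 ⇒ T × 2.73 × 0.882 = 2675 ⇒ T = 2675 / 2.408 = 1110 N.

T ≈ 1110 N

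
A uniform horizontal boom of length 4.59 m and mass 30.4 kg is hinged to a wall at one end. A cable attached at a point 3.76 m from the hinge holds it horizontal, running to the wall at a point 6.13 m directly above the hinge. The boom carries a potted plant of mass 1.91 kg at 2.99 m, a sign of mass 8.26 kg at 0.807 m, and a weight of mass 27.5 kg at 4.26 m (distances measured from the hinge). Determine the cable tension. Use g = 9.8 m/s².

T ≈ 609 N

Take moments about the hinge.
Beam weight: 30.4 × 9.8 = 297.9 N down at 2.295 m → arm 2.295 m, τ = 297.9 × 2.295 = 683.7 N·m clockwise.
Potted plant: 1.91 × 9.8 = 18.72 N down at 2.99 m → arm 2.99 m, τ = 18.72 × 2.99 = 55.97 N·m clockwise.
Sign: 8.26 × 9.8 = 80.95 N down at 0.807 m → arm 0.807 m, τ = 80.95 × 0.807 = 65.33 N·m clockwise.
Weight: 27.5 × 9.8 = 269.5 N down at 4.26 m → arm 4.26 m, τ = 269.5 × 4.26 = 1148 N·m clockwise.
Total clockwise load moment = 1953 N·m.
The cable tension T acts at 3.76 m; only its component perpendicular to the boom, T sinθ, produces torque. sinθ = h/√(h²+d²) = 6.13/√(6.13²+3.76²) = 0.8524.
Setting net torque to zero: T × 3.76 × 0.8524 = 1953 → T = 1953 / 3.205 = 609 N.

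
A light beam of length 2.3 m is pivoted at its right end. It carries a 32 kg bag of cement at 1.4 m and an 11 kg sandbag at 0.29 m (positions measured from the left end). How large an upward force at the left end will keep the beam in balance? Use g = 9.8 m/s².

F ≈ 217 N

About the right end:
Bag of cement: 32 × 9.8 = 313.6 N down at 1.4 m → arm 0.9 m, τ = 313.6 × 0.9 = 282.2 N·m counterclockwise.
Sandbag: 11 × 9.8 = 107.8 N down at 0.29 m → arm 2.01 m, τ = 107.8 × 2.01 = 216.7 N·m counterclockwise.
Net moment of the loads = 498.9 N·m counterclockwise.
The upward force F acts at the left end, arm 2.3 m, giving F × 2.3 clockwise.
Setting net torque to zero: F × 2.3 = 498.9 → F = 498.9 / 2.3 = 217 N.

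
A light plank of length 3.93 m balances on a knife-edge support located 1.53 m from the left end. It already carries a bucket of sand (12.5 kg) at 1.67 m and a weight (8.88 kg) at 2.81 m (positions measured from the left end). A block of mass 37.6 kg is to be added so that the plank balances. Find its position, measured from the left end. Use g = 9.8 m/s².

Choose the knife-edge support (at 1.53 m from the left end) as the axis so the support reaction has zero arm there.
Bucket of sand: 12.5 × 9.8 = 122.5 N down at 1.67 m → arm 0.14 m, τ = 122.5 × 0.14 = 17.15 N·m clockwise.
Weight: 8.88 × 9.8 = 87.02 N down at 2.81 m → arm 1.28 m, τ = 87.02 × 1.28 = 111.4 N·m clockwise.
Net moment of existing loads = 128.6 N·m clockwise.
The block weighs 37.6 × 9.8 = 368.5 N and must supply an equal counterclockwise moment, so its lever arm about the knife-edge support is 128.6 / 368.5 = 0.349 m.
That puts it at 1.53 − 0.349 = 1.18 m from the left end.

x ≈ 1.18 m from the left end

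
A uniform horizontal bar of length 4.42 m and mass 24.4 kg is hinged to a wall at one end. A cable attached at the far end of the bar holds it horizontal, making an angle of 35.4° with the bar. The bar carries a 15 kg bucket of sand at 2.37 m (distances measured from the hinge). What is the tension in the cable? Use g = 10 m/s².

T ≈ 349 N

Taking torques about the hinge:
Beam weight: 24.4 × 10 = 244 N down at 2.21 m → arm 2.21 m, τ = 244 × 2.21 = 539.2 N·m clockwise.
Bucket of sand: 15 × 10 = 150 N down at 2.37 m → arm 2.37 m, τ = 150 × 2.37 = 355.5 N·m clockwise.
Total clockwise load moment = 894.7 N·m.
The cable tension T acts at 4.42 m; only its component perpendicular to the bar, T sinθ, produces torque. sin 35.4° = 0.5793.
Balancing moments: T × 4.42 × 0.5793 = 894.7, giving T = 894.7 / 2.561 = 349 N.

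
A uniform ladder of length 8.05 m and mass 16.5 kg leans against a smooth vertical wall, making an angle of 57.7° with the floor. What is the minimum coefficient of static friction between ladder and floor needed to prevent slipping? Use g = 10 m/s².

Choose the foot of the ladder as the axis so the floor normal and friction both act there and drop out.
Ladder weight 16.5×10 = 165 N acts at 4.025 m along the ladder; its horizontal arm is 4.025·cos57.7° = 2.151 m → τ = 354.9 N·m clockwise.
Wall normal N acts horizontally at the top; its moment arm is the height L sinθ = 8.05·sin57.7° = 6.804 m, counterclockwise.
Setting net torque to zero: N × 6.804 = 354.9 → N = 52.16 N.
ΣFx = 0 ⇒ f = N_wall = 52.16 N. ΣFy = 0 ⇒ N_floor = 165 N.
μ_min = f / N_floor = 52.16 / 165 = 0.316.

μ_min ≈ 0.316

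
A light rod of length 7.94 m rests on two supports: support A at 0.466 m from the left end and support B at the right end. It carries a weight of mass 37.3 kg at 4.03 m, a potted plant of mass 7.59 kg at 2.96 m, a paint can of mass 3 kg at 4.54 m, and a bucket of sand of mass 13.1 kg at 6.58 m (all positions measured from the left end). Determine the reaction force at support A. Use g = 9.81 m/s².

Choose support B as the axis so its reaction then has zero moment arm.
Weight: 37.3 × 9.81 = 365.9 N down at 4.03 m → arm 3.91 m, τ = 365.9 × 3.91 = 1431 N·m counterclockwise.
Potted plant: 7.59 × 9.81 = 74.46 N down at 2.96 m → arm 4.98 m, τ = 74.46 × 4.98 = 370.8 N·m counterclockwise.
Paint can: 3 × 9.81 = 29.43 N down at 4.54 m → arm 3.4 m, τ = 29.43 × 3.4 = 100.1 N·m counterclockwise.
Bucket of sand: 13.1 × 9.81 = 128.5 N down at 6.58 m → arm 1.36 m, τ = 128.5 × 1.36 = 174.8 N·m counterclockwise.
Net load moment about support B = 2077 N·m counterclockwise.
Reaction R at support A is upward at 0.466 m, arm 7.474 m → moment R × 7.474 clockwise.
Balancing moments: R × 7.474 = 2077, giving R = 278 N.

R_A ≈ 278 N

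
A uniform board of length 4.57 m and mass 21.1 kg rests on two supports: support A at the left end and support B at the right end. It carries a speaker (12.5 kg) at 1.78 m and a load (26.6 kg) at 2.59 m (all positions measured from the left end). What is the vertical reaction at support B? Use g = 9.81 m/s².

Take moments about support A.
Beam weight: 21.1 × 9.81 = 207 N down at 2.285 m → arm 2.285 m, τ = 207 × 2.285 = 473 N·m clockwise.
Speaker: 12.5 × 9.81 = 122.6 N down at 1.78 m → arm 1.78 m, τ = 122.6 × 1.78 = 218.2 N·m clockwise.
Load: 26.6 × 9.81 = 260.9 N down at 2.59 m → arm 2.59 m, τ = 260.9 × 2.59 = 675.7 N·m clockwise.
Net load moment about support A = 1367 N·m clockwise.
Reaction R at support B is upward at 4.57 m, arm 4.57 m → moment R × 4.57 counterclockwise.
For rotational equilibrium, R × 4.57 = 1367, so R = 299 N.

R_B ≈ 299 N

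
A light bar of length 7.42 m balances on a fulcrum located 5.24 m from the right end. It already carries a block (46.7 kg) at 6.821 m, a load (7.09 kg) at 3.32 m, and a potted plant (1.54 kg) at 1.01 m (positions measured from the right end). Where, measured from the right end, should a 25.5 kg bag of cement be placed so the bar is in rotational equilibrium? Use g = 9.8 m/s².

x ≈ 3.13 m from the right end

Sum moments about the fulcrum (at 5.24 m from the right end) (the support reaction has zero arm there).
Block: 46.7 × 9.8 = 457.7 N down at 6.821 m → arm 1.581 m, τ = 457.7 × 1.581 = 723.6 N·m counterclockwise.
Load: 7.09 × 9.8 = 69.48 N down at 3.32 m → arm 1.92 m, τ = 69.48 × 1.92 = 133.4 N·m clockwise.
Potted plant: 1.54 × 9.8 = 15.09 N down at 1.01 m → arm 4.23 m, τ = 15.09 × 4.23 = 63.83 N·m clockwise.
Net moment of existing loads = 526.4 N·m counterclockwise.
The bag of cement weighs 25.5 × 9.8 = 249.9 N and must supply an equal clockwise moment, so its lever arm about the fulcrum is 526.4 / 249.9 = 2.11 m.
That puts it at 5.24 − 2.11 = 3.13 m from the right end.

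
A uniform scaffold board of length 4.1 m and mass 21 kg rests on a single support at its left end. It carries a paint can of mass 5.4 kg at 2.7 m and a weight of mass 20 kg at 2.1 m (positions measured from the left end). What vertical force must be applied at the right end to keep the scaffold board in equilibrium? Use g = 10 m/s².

F ≈ 243 N

Taking torques about the left end:
Beam weight: 21 × 10 = 210 N down at 2.05 m → arm 2.05 m, τ = 210 × 2.05 = 430.5 N·m clockwise.
Paint can: 5.4 × 10 = 54 N down at 2.7 m → arm 2.7 m, τ = 54 × 2.7 = 145.8 N·m clockwise.
Weight: 20 × 10 = 200 N down at 2.1 m → arm 2.1 m, τ = 200 × 2.1 = 420 N·m clockwise.
Net moment of the loads = 996.3 N·m clockwise.
The upward force F acts at the right end, arm 4.1 m, giving F × 4.1 counterclockwise.
Setting net torque to zero: F × 4.1 = 996.3 → F = 996.3 / 4.1 = 243 N.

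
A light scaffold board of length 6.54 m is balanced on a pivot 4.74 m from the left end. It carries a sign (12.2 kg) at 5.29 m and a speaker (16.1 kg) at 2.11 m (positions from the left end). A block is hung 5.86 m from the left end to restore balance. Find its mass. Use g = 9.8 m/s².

m ≈ 31.8 kg

Taking torques about the pivot (at 4.74 m from the left end):
Sign: 12.2 × 9.8 = 119.6 N down at 5.29 m → arm 0.55 m, τ = 119.6 × 0.55 = 65.78 N·m clockwise.
Speaker: 16.1 × 9.8 = 157.8 N down at 2.11 m → arm 2.63 m, τ = 157.8 × 2.63 = 415 N·m counterclockwise.
Net moment of known loads = 349.2 N·m counterclockwise.
An unknown mass m at 5.86 m has arm 1.12 m; its moment is m·g·1.12 clockwise.
Balancing moments: m × 9.8 × 1.12 = 349.2, giving m = 349.2 / (9.8 × 1.12) = 31.8 kg.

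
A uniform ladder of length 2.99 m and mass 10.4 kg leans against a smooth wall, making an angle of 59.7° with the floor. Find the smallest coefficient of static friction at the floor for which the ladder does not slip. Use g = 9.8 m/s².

μ_min ≈ 0.292

Sum moments about the foot of the ladder (the floor normal and friction both act there and drop out).
Ladder weight 10.4×9.8 = 101.9 N acts at 1.495 m along the ladder; its horizontal arm is 1.495·cos59.7° = 0.7543 m → τ = 76.86 N·m clockwise.
Wall normal N acts horizontally at the top; its moment arm is the height L sinθ = 2.99·sin59.7° = 2.582 m, counterclockwise.
Balancing moments: N × 2.582 = 76.86, giving N = 29.77 N.
ΣFx = 0 ⇒ f = N_wall = 29.77 N. ΣFy = 0 ⇒ N_floor = 101.9 N.
μ_min = f / N_floor = 29.77 / 101.9 = 0.292.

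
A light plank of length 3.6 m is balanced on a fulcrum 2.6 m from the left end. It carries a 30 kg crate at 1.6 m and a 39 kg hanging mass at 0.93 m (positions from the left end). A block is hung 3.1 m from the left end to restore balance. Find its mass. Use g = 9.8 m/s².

m ≈ 190 kg

Taking torques about the fulcrum (at 2.6 m from the left end):
Crate: 30 × 9.8 = 294 N down at 1.6 m → arm 1 m, τ = 294 × 1 = 294 N·m counterclockwise.
Hanging mass: 39 × 9.8 = 382.2 N down at 0.93 m → arm 1.67 m, τ = 382.2 × 1.67 = 638.3 N·m counterclockwise.
Net moment of known loads = 932.3 N·m counterclockwise.
An unknown mass m at 3.1 m has arm 0.5 m; its moment is m·g·0.5 clockwise.
For rotational equilibrium, m × 9.8 × 0.5 = 932.3, so m = 932.3 / (9.8 × 0.5) = 190 kg.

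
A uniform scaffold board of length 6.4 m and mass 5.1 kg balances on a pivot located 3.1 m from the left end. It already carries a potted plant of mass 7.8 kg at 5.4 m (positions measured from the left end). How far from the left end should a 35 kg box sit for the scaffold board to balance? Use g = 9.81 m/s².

x ≈ 2.57 m from the left end

Sum moments about the pivot (at 3.1 m from the left end) (the support reaction has zero arm there).
Beam weight: 5.1 × 9.81 = 50.03 N down at 3.2 m → arm 0.1 m, τ = 50.03 × 0.1 = 5.003 N·m clockwise.
Potted plant: 7.8 × 9.81 = 76.52 N down at 5.4 m → arm 2.3 m, τ = 76.52 × 2.3 = 176 N·m clockwise.
Net moment of existing loads = 181 N·m clockwise.
The box weighs 35 × 9.81 = 343.4 N and must supply an equal counterclockwise moment, so its lever arm about the pivot is 181 / 343.4 = 0.527 m.
That puts it at 3.1 − 0.527 = 2.57 m from the left end.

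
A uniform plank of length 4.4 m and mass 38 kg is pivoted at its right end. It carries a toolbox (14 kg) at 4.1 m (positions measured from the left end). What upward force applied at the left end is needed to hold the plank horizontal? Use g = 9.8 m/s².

F ≈ 196 N

About the right end:
Beam weight: 38 × 9.8 = 372.4 N down at 2.2 m → arm 2.2 m, τ = 372.4 × 2.2 = 819.3 N·m counterclockwise.
Toolbox: 14 × 9.8 = 137.2 N down at 4.1 m → arm 0.3 m, τ = 137.2 × 0.3 = 41.16 N·m counterclockwise.
Net moment of the loads = 860.5 N·m counterclockwise.
The upward force F acts at the left end, arm 4.4 m, giving F × 4.4 clockwise.
Setting net torque to zero: F × 4.4 = 860.5 → F = 860.5 / 4.4 = 196 N.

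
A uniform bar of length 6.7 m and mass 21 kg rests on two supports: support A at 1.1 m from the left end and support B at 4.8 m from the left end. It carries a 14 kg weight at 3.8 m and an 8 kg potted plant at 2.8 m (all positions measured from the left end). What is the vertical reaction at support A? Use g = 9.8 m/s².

R_A ≈ 160 N

Taking torques about support B:
Beam weight: 21 × 9.8 = 205.8 N down at 3.35 m → arm 1.45 m, τ = 205.8 × 1.45 = 298.4 N·m counterclockwise.
Weight: 14 × 9.8 = 137.2 N down at 3.8 m → arm 1 m, τ = 137.2 × 1 = 137.2 N·m counterclockwise.
Potted plant: 8 × 9.8 = 78.4 N down at 2.8 m → arm 2 m, τ = 78.4 × 2 = 156.8 N·m counterclockwise.
Net load moment about support B = 592.4 N·m counterclockwise.
Reaction R at support A is upward at 1.1 m, arm 3.7 m → moment R × 3.7 clockwise.
For rotational equilibrium, R × 3.7 = 592.4, so R = 160 N.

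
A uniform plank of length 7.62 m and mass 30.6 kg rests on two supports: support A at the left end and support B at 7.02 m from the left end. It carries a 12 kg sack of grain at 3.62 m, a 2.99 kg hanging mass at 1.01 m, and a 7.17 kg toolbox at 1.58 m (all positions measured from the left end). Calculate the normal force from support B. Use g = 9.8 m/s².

Sum moments about support A (its reaction then has zero moment arm).
Beam weight: 30.6 × 9.8 = 299.9 N down at 3.81 m → arm 3.81 m, τ = 299.9 × 3.81 = 1143 N·m clockwise.
Sack of grain: 12 × 9.8 = 117.6 N down at 3.62 m → arm 3.62 m, τ = 117.6 × 3.62 = 425.7 N·m clockwise.
Hanging mass: 2.99 × 9.8 = 29.3 N down at 1.01 m → arm 1.01 m, τ = 29.3 × 1.01 = 29.59 N·m clockwise.
Toolbox: 7.17 × 9.8 = 70.27 N down at 1.58 m → arm 1.58 m, τ = 70.27 × 1.58 = 111 N·m clockwise.
Net load moment about support A = 1709 N·m clockwise.
Reaction R at support B is upward at 7.02 m, arm 7.02 m → moment R × 7.02 counterclockwise.
Balancing moments: R × 7.02 = 1709, giving R = 243 N.

R_B ≈ 243 N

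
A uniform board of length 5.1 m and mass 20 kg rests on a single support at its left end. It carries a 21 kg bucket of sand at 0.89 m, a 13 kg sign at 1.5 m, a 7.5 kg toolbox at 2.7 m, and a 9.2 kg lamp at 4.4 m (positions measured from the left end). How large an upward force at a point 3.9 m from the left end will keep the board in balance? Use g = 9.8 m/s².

Choose the left end as the axis so the unknown pivot reaction has zero arm there.
Beam weight: 20 × 9.8 = 196 N down at 2.55 m → arm 2.55 m, τ = 196 × 2.55 = 499.8 N·m clockwise.
Bucket of sand: 21 × 9.8 = 205.8 N down at 0.89 m → arm 0.89 m, τ = 205.8 × 0.89 = 183.2 N·m clockwise.
Sign: 13 × 9.8 = 127.4 N down at 1.5 m → arm 1.5 m, τ = 127.4 × 1.5 = 191.1 N·m clockwise.
Toolbox: 7.5 × 9.8 = 73.5 N down at 2.7 m → arm 2.7 m, τ = 73.5 × 2.7 = 198.5 N·m clockwise.
Lamp: 9.2 × 9.8 = 90.16 N down at 4.4 m → arm 4.4 m, τ = 90.16 × 4.4 = 396.7 N·m clockwise.
Net moment of the loads = 1469 N·m clockwise.
The upward force F acts at a point 3.9 m from the left end, arm 3.9 m, giving F × 3.9 counterclockwise.
For rotational equilibrium, F × 3.9 = 1469, so F = 1469 / 3.9 = 377 N.

F ≈ 377 N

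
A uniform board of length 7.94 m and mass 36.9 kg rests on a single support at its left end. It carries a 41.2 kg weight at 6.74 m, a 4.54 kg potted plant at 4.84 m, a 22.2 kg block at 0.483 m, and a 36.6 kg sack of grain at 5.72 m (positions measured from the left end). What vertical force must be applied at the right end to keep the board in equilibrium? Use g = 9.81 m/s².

F ≈ 823 N

Choose the left end as the axis so the unknown pivot reaction has zero arm there.
Beam weight: 36.9 × 9.81 = 362 N down at 3.97 m → arm 3.97 m, τ = 362 × 3.97 = 1437 N·m clockwise.
Weight: 41.2 × 9.81 = 404.2 N down at 6.74 m → arm 6.74 m, τ = 404.2 × 6.74 = 2724 N·m clockwise.
Potted plant: 4.54 × 9.81 = 44.54 N down at 4.84 m → arm 4.84 m, τ = 44.54 × 4.84 = 215.6 N·m clockwise.
Block: 22.2 × 9.81 = 217.8 N down at 0.483 m → arm 0.483 m, τ = 217.8 × 0.483 = 105.2 N·m clockwise.
Sack of grain: 36.6 × 9.81 = 359 N down at 5.72 m → arm 5.72 m, τ = 359 × 5.72 = 2053 N·m clockwise.
Net moment of the loads = 6535 N·m clockwise.
The upward force F acts at the right end, arm 7.94 m, giving F × 7.94 counterclockwise.
Στ = 0 ⇒ F × 7.94 = 6535 ⇒ F = 6535 / 7.94 = 823 N.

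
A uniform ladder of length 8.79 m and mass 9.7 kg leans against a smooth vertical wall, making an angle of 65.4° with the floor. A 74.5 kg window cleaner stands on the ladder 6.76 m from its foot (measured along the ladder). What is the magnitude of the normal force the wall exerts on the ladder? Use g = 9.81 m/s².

N_wall ≈ 279 N

About the foot of the ladder:
Ladder weight 9.7×9.81 = 95.16 N acts at 4.395 m along the ladder; its horizontal arm is 4.395·cos65.4° = 1.83 m → τ = 174.1 N·m clockwise.
Window cleaner: 74.5×9.81 = 730.8 N at 6.76 m → arm 2.814 m → τ = 2056 N·m clockwise.
Wall normal N acts horizontally at the top; its moment arm is the height L sinθ = 8.79·sin65.4° = 7.992 m, counterclockwise.
Στ = 0 ⇒ N × 7.992 = 2230 ⇒ N = 279 N.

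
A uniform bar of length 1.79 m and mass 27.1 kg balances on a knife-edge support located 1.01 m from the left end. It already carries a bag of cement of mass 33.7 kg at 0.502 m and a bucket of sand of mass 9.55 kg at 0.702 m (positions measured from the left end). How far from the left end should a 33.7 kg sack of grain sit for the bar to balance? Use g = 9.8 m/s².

x ≈ 1.7 m from the left end

Take moments about the knife-edge support (at 1.01 m from the left end).
Beam weight: 27.1 × 9.8 = 265.6 N down at 0.895 m → arm 0.115 m, τ = 265.6 × 0.115 = 30.54 N·m counterclockwise.
Bag of cement: 33.7 × 9.8 = 330.3 N down at 0.502 m → arm 0.508 m, τ = 330.3 × 0.508 = 167.8 N·m counterclockwise.
Bucket of sand: 9.55 × 9.8 = 93.59 N down at 0.702 m → arm 0.308 m, τ = 93.59 × 0.308 = 28.83 N·m counterclockwise.
Net moment of existing loads = 227.2 N·m counterclockwise.
The sack of grain weighs 33.7 × 9.8 = 330.3 N and must supply an equal clockwise moment, so its lever arm about the knife-edge support is 227.2 / 330.3 = 0.688 m.
That puts it at 1.01 + 0.688 = 1.7 m from the left end.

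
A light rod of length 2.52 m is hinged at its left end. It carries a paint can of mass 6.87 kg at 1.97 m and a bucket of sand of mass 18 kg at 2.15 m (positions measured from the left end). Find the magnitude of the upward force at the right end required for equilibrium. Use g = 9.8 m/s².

F ≈ 203 N

Take moments about the left end.
Paint can: 6.87 × 9.8 = 67.33 N down at 1.97 m → arm 1.97 m, τ = 67.33 × 1.97 = 132.6 N·m clockwise.
Bucket of sand: 18 × 9.8 = 176.4 N down at 2.15 m → arm 2.15 m, τ = 176.4 × 2.15 = 379.3 N·m clockwise.
Net moment of the loads = 511.9 N·m clockwise.
The upward force F acts at the right end, arm 2.52 m, giving F × 2.52 counterclockwise.
Setting net torque to zero: F × 2.52 = 511.9 → F = 511.9 / 2.52 = 203 N.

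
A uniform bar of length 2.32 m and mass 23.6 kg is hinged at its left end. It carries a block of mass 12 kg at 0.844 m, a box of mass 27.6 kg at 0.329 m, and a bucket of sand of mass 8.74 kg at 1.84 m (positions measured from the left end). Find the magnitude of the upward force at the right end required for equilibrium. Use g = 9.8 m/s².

F ≈ 265 N

About the left end:
Beam weight: 23.6 × 9.8 = 231.3 N down at 1.16 m → arm 1.16 m, τ = 231.3 × 1.16 = 268.3 N·m clockwise.
Block: 12 × 9.8 = 117.6 N down at 0.844 m → arm 0.844 m, τ = 117.6 × 0.844 = 99.25 N·m clockwise.
Box: 27.6 × 9.8 = 270.5 N down at 0.329 m → arm 0.329 m, τ = 270.5 × 0.329 = 88.99 N·m clockwise.
Bucket of sand: 8.74 × 9.8 = 85.65 N down at 1.84 m → arm 1.84 m, τ = 85.65 × 1.84 = 157.6 N·m clockwise.
Net moment of the loads = 614.1 N·m clockwise.
The upward force F acts at the right end, arm 2.32 m, giving F × 2.32 counterclockwise.
Setting net torque to zero: F × 2.32 = 614.1 → F = 614.1 / 2.32 = 265 N.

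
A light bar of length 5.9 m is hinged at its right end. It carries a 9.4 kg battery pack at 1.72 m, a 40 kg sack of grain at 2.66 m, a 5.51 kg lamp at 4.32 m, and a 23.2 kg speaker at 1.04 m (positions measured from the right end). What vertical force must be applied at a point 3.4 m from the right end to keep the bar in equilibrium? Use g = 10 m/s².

About the right end:
Battery pack: 9.4 × 10 = 94 N down at 1.72 m → arm 1.72 m, τ = 94 × 1.72 = 161.7 N·m counterclockwise.
Sack of grain: 40 × 10 = 400 N down at 2.66 m → arm 2.66 m, τ = 400 × 2.66 = 1064 N·m counterclockwise.
Lamp: 5.51 × 10 = 55.1 N down at 4.32 m → arm 4.32 m, τ = 55.1 × 4.32 = 238 N·m counterclockwise.
Speaker: 23.2 × 10 = 232 N down at 1.04 m → arm 1.04 m, τ = 232 × 1.04 = 241.3 N·m counterclockwise.
Net moment of the loads = 1705 N·m counterclockwise.
The upward force F acts at a point 3.4 m from the right end, arm 3.4 m, giving F × 3.4 clockwise.
Στ = 0 ⇒ F × 3.4 = 1705 ⇒ F = 1705 / 3.4 = 501 N.

F ≈ 501 N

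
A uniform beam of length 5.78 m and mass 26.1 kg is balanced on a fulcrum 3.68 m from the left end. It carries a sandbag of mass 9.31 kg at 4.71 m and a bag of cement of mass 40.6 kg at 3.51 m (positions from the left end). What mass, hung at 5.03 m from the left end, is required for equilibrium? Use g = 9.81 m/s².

About the fulcrum (at 3.68 m from the left end):
Beam weight: 26.1 × 9.81 = 256 N down at 2.89 m → arm 0.79 m, τ = 256 × 0.79 = 202.2 N·m counterclockwise.
Sandbag: 9.31 × 9.81 = 91.33 N down at 4.71 m → arm 1.03 m, τ = 91.33 × 1.03 = 94.07 N·m clockwise.
Bag of cement: 40.6 × 9.81 = 398.3 N down at 3.51 m → arm 0.17 m, τ = 398.3 × 0.17 = 67.71 N·m counterclockwise.
Net moment of known loads = 175.8 N·m counterclockwise.
An unknown mass m at 5.03 m has arm 1.35 m; its moment is m·g·1.35 clockwise.
Στ = 0 ⇒ m × 9.81 × 1.35 = 175.8 ⇒ m = 175.8 / (9.81 × 1.35) = 13.3 kg.

m ≈ 13.3 kg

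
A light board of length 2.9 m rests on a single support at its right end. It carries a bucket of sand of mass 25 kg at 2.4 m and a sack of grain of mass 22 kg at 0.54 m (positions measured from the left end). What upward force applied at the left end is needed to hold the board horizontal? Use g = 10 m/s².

Sum moments about the right end (the unknown pivot reaction has zero arm there).
Bucket of sand: 25 × 10 = 250 N down at 2.4 m → arm 0.5 m, τ = 250 × 0.5 = 125 N·m counterclockwise.
Sack of grain: 22 × 10 = 220 N down at 0.54 m → arm 2.36 m, τ = 220 × 2.36 = 519.2 N·m counterclockwise.
Net moment of the loads = 644.2 N·m counterclockwise.
The upward force F acts at the left end, arm 2.9 m, giving F × 2.9 clockwise.
Setting net torque to zero: F × 2.9 = 644.2 → F = 644.2 / 2.9 = 222 N.

F ≈ 222 N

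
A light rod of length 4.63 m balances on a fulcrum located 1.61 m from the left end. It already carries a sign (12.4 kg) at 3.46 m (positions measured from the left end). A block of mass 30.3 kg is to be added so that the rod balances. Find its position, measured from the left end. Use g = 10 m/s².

x ≈ 0.853 m from the left end

About the fulcrum (at 1.61 m from the left end):
Sign: 12.4 × 10 = 124 N down at 3.46 m → arm 1.85 m, τ = 124 × 1.85 = 229.4 N·m clockwise.
Net moment of existing loads = 229.4 N·m clockwise.
The block weighs 30.3 × 10 = 303 N and must supply an equal counterclockwise moment, so its lever arm about the fulcrum is 229.4 / 303 = 0.757 m.
That puts it at 1.61 − 0.757 = 0.853 m from the left end.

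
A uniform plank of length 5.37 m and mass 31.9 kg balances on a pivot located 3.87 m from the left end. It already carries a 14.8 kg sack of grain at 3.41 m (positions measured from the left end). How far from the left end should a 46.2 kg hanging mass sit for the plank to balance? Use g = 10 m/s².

x ≈ 4.84 m from the left end

Taking torques about the pivot (at 3.87 m from the left end):
Beam weight: 31.9 × 10 = 319 N down at 2.685 m → arm 1.185 m, τ = 319 × 1.185 = 378 N·m counterclockwise.
Sack of grain: 14.8 × 10 = 148 N down at 3.41 m → arm 0.46 m, τ = 148 × 0.46 = 68.08 N·m counterclockwise.
Net moment of existing loads = 446.1 N·m counterclockwise.
The hanging mass weighs 46.2 × 10 = 462 N and must supply an equal clockwise moment, so its lever arm about the pivot is 446.1 / 462 = 0.966 m.
That puts it at 3.87 + 0.966 = 4.84 m from the left end.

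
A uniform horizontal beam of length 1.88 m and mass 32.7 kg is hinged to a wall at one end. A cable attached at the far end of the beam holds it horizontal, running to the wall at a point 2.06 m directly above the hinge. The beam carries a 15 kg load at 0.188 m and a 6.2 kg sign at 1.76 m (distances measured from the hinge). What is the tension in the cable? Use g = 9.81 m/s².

About the hinge:
Beam weight: 32.7 × 9.81 = 320.8 N down at 0.94 m → arm 0.94 m, τ = 320.8 × 0.94 = 301.6 N·m clockwise.
Load: 15 × 9.81 = 147.2 N down at 0.188 m → arm 0.188 m, τ = 147.2 × 0.188 = 27.67 N·m clockwise.
Sign: 6.2 × 9.81 = 60.82 N down at 1.76 m → arm 1.76 m, τ = 60.82 × 1.76 = 107 N·m clockwise.
Total clockwise load moment = 436.3 N·m.
The cable tension T acts at 1.88 m; only its component perpendicular to the beam, T sinθ, produces torque. sinθ = h/√(h²+d²) = 2.06/√(2.06²+1.88²) = 0.7386.
Στ = 0 ⇒ T × 1.88 × 0.7386 = 436.3 ⇒ T = 436.3 / 1.389 = 314 N.

T ≈ 314 N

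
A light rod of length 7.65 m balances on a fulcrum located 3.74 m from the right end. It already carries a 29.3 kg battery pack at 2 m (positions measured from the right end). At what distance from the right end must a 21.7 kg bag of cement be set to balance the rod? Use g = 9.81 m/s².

Choose the fulcrum (at 3.74 m from the right end) as the axis so the support reaction has zero arm there.
Battery pack: 29.3 × 9.81 = 287.4 N down at 2 m → arm 1.74 m, τ = 287.4 × 1.74 = 500.1 N·m clockwise.
Net moment of existing loads = 500.1 N·m clockwise.
The bag of cement weighs 21.7 × 9.81 = 212.9 N and must supply an equal counterclockwise moment, so its lever arm about the fulcrum is 500.1 / 212.9 = 2.35 m.
That puts it at 3.74 + 2.35 = 6.09 m from the right end.

x ≈ 6.09 m from the right end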